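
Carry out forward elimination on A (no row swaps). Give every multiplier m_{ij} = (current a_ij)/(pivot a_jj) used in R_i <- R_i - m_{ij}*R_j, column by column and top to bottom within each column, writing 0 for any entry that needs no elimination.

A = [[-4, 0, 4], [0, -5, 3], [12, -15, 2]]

Forward elimination:
R2: entry in column 1 is already 0 -> m_{21} = 0 (no row operation needed)
R3 <- R3 - (-3)*R1:  [   0  -15   14 ]
R3 <- R3 - (3)*R2:  [ 0  0  5 ]
Multipliers (in order of application): m_{21} = 0, m_{31} = -3, m_{32} = 3

multipliers: 0, -3, 3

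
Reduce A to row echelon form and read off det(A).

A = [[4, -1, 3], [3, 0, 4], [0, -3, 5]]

det(A) = 36

Forward elimination:
R2 <- R2 - (3/4)*R1:  [   0  3/4  7/4 ]
R3 <- R3 - (-4)*R2:  [  0   0  12 ]
Upper-triangular form:
[ 4   -1    3 ]
[ 0  3/4  7/4 ]
[ 0    0   12 ]
det(A) = (-1)^0 * (4) * (3/4) * (12) = 36  (0 row swaps -> sign +1)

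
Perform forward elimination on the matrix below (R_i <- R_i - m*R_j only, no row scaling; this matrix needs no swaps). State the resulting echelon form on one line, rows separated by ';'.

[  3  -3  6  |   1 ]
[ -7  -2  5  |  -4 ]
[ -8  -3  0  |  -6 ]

REF = [3 -3 6 1; 0 -9 19 -5/3; 0 0 -65/9 -35/27]

Forward elimination:
R2 <- R2 - (-7/3)*R1:  [    0    -9    19  -5/3 ]
R3 <- R3 - (-8/3)*R1:  [     0    -11     16  -10/3 ]
R3 <- R3 - (11/9)*R2:  [      0       0   -65/9  -35/27 ]
Row echelon form:
[ 3  -3      6  |       1 ]
[ 0  -9     19  |    -5/3 ]
[ 0   0  -65/9  |  -35/27 ]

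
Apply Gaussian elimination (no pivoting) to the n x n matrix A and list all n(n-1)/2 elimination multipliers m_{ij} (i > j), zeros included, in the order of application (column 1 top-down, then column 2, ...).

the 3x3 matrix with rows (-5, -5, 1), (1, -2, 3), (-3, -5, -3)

multipliers: -1/5, 3/5, 2/3

Forward elimination:
R2 <- R2 - (-1/5)*R1:  [    0    -3  16/5 ]
R3 <- R3 - (3/5)*R1:  [     0     -2  -18/5 ]
R3 <- R3 - (2/3)*R2:  [      0       0  -86/15 ]
Multipliers (in order of application): m_{21} = -1/5, m_{31} = 3/5, m_{32} = 2/3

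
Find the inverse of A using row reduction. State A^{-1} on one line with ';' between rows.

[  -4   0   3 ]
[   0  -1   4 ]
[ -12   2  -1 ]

inverse = [7/8 -3/4 -3/8; 6 -5 -2; 3/2 -1 -1/2]

Gauss-Jordan on [A | I]:
R1 <- (1/-4)*R1:  [    1     0  -3/4  |  -1/4     0     0 ]
R3 <- R3 - (-12)*R1:  [   0    2  -10  |   -3    0    1 ]
R2 <- (1/-1)*R2:  [  0   1  -4  |   0  -1   0 ]
R3 <- R3 - (2)*R2:  [  0   0  -2  |  -3   2   1 ]
R3 <- (1/-2)*R3:  [    0     0     1  |   3/2    -1  -1/2 ]
R1 <- R1 - (-3/4)*R3:  [    1     0     0  |   7/8  -3/4  -3/8 ]
R2 <- R2 - (-4)*R3:  [  0   1   0  |   6  -5  -2 ]
Right block of [I | A^{-1}] is the inverse:
[ 7/8  -3/4  -3/8 ]
[   6    -5    -2 ]
[ 3/2    -1  -1/2 ]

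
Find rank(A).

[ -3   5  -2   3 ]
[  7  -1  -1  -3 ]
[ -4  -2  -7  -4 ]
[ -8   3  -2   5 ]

rank(A) = 4

Row reduction:
R2 <- R2 - (-7/3)*R1:  [     0   32/3  -17/3      4 ]
R3 <- R3 - (4/3)*R1:  [     0  -26/3  -13/3     -8 ]
R4 <- R4 - (8/3)*R1:  [     0  -31/3   10/3     -3 ]
R3 <- R3 - (-13/16)*R2:  [       0        0  -143/16    -19/4 ]
R4 <- R4 - (-31/32)*R2:  [      0       0  -69/32     7/8 ]
R4 <- R4 - (69/286)*R3:  [       0        0        0  289/143 ]
Row echelon form:
[ -3     5       -2        3 ]
[  0  32/3    -17/3        4 ]
[  0     0  -143/16    -19/4 ]
[  0     0        0  289/143 ]
Nonzero rows / pivot columns: 4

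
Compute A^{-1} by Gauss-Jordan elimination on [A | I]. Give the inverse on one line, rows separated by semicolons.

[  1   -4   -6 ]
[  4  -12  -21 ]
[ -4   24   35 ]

Gauss-Jordan on [A | I]:
R2 <- R2 - (4)*R1:  [  0   4   3  |  -4   1   0 ]
R3 <- R3 - (-4)*R1:  [  0   8  11  |   4   0   1 ]
R2 <- (1/4)*R2:  [   0    1  3/4  |   -1  1/4    0 ]
R1 <- R1 - (-4)*R2:  [  1   0  -3  |  -3   1   0 ]
R3 <- R3 - (8)*R2:  [  0   0   5  |  12  -2   1 ]
R3 <- (1/5)*R3:  [    0     0     1  |  12/5  -2/5   1/5 ]
R1 <- R1 - (-3)*R3:  [    1     0     0  |  21/5  -1/5   3/5 ]
R2 <- R2 - (3/4)*R3:  [     0      1      0  |  -14/5  11/20  -3/20 ]
Right block of [I | A^{-1}] is the inverse:
[  21/5   -1/5    3/5 ]
[ -14/5  11/20  -3/20 ]
[  12/5   -2/5    1/5 ]

inverse = [21/5 -1/5 3/5; -14/5 11/20 -3/20; 12/5 -2/5 1/5]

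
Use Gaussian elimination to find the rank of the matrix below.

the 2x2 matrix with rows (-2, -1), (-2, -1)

Row reduction:
R2 <- R2 - (1)*R1:  [ 0  0 ]
Row echelon form:
[ -2  -1 ]
[  0   0 ]
Nonzero rows / pivot columns: 1

rank(A) = 1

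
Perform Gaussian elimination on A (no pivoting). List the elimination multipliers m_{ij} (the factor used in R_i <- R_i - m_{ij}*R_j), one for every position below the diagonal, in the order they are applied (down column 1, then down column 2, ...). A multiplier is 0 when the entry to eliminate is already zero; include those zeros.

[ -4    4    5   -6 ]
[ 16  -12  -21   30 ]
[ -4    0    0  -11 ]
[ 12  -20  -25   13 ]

multipliers: -4, 1, -3, -1, -2, 2

Forward elimination:
R2 <- R2 - (-4)*R1:  [  0   4  -1   6 ]
R3 <- R3 - (1)*R1:  [  0  -4  -5  -5 ]
R4 <- R4 - (-3)*R1:  [   0   -8  -10   -5 ]
R3 <- R3 - (-1)*R2:  [  0   0  -6   1 ]
R4 <- R4 - (-2)*R2:  [   0    0  -12    7 ]
R4 <- R4 - (2)*R3:  [ 0  0  0  5 ]
Multipliers (in order of application): m_{21} = -4, m_{31} = 1, m_{41} = -3, m_{32} = -1, m_{42} = -2, m_{43} = 2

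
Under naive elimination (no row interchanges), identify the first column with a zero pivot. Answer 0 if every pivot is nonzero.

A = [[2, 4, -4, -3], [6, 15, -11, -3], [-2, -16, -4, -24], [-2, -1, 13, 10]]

first zero-pivot column = 0

Naive forward elimination:
R2 <- R2 - (3)*R1:  [ 0  3  1  6 ]
R3 <- R3 - (-1)*R1:  [   0  -12   -8  -27 ]
R4 <- R4 - (-1)*R1:  [ 0  3  9  7 ]
R3 <- R3 - (-4)*R2:  [  0   0  -4  -3 ]
R4 <- R4 - (1)*R2:  [ 0  0  8  1 ]
R4 <- R4 - (-2)*R3:  [  0   0   0  -5 ]
All pivots nonzero; naive elimination completes without hitting a zero pivot.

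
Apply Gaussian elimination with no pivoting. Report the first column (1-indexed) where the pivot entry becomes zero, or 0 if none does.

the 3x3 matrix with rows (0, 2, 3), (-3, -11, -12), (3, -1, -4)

first zero-pivot column = 1

Naive forward elimination:
Pivot entry (1,1) is zero but row 2 has -3 in column 1 -> naive elimination stops; a row interchange (e.g. R1 <-> R2) would be required here.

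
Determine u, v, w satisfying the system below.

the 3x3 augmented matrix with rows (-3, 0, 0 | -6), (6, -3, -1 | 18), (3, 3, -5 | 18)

(2, -1, -3)

Forward elimination on [A|b]:
R2 <- R2 - (-2)*R1:  [  0  -3  -1   6 ]
R3 <- R3 - (-1)*R1:  [  0   3  -5  12 ]
R3 <- R3 - (-1)*R2:  [  0   0  -6  18 ]
Row echelon form:
[ -3   0   0  |  -6 ]
[  0  -3  -1  |   6 ]
[  0   0  -6  |  18 ]
Back-substitution:
w = (18) / -6 = -3
v = (6 - (-1)*(-3)) / -3 = -1
u = (-6) / -3 = 2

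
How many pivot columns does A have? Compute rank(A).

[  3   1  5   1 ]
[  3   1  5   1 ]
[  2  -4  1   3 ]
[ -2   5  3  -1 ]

Row reduction:
R2 <- R2 - (1)*R1:  [ 0  0  0  0 ]
R3 <- R3 - (2/3)*R1:  [     0  -14/3   -7/3    7/3 ]
R4 <- R4 - (-2/3)*R1:  [    0  17/3  19/3  -1/3 ]
R2 <-> R3   (pivot in column 2 was zero)
[ 3      1     5     1 ]
[ 0  -14/3  -7/3   7/3 ]
[ 0      0     0     0 ]
[ 0   17/3  19/3  -1/3 ]
R4 <- R4 - (-17/14)*R2:  [   0    0  7/2  5/2 ]
R3 <-> R4   (pivot in column 3 was zero)
[ 3      1     5    1 ]
[ 0  -14/3  -7/3  7/3 ]
[ 0      0   7/2  5/2 ]
[ 0      0     0    0 ]
Row echelon form:
[ 3      1     5    1 ]
[ 0  -14/3  -7/3  7/3 ]
[ 0      0   7/2  5/2 ]
[ 0      0     0    0 ]
Nonzero rows / pivot columns: 3

rank(A) = 3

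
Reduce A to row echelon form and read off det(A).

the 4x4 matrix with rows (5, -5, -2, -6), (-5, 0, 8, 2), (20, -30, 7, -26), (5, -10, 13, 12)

det(A) = -300

Forward elimination:
R2 <- R2 - (-1)*R1:  [  0  -5   6  -4 ]
R3 <- R3 - (4)*R1:  [   0  -10   15   -2 ]
R4 <- R4 - (1)*R1:  [  0  -5  15  18 ]
R3 <- R3 - (2)*R2:  [ 0  0  3  6 ]
R4 <- R4 - (1)*R2:  [  0   0   9  22 ]
R4 <- R4 - (3)*R3:  [ 0  0  0  4 ]
Upper-triangular form:
[ 5  -5  -2  -6 ]
[ 0  -5   6  -4 ]
[ 0   0   3   6 ]
[ 0   0   0   4 ]
det(A) = (-1)^0 * (5) * (-5) * (3) * (4) = -300  (0 row swaps -> sign +1)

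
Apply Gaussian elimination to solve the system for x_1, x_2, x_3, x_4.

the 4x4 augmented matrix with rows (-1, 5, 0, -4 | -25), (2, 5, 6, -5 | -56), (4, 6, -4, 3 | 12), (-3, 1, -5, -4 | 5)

(-1, -2, -4, 4)

Forward elimination on [A|b]:
R2 <- R2 - (-2)*R1:  [    0    15     6   -13  -106 ]
R3 <- R3 - (-4)*R1:  [   0   26   -4  -13  -88 ]
R4 <- R4 - (3)*R1:  [   0  -14   -5    8   80 ]
R3 <- R3 - (26/15)*R2:  [       0        0    -72/5   143/15  1436/15 ]
R4 <- R4 - (-14/15)*R2:  [       0        0      3/5   -62/15  -284/15 ]
R4 <- R4 - (-1/24)*R3:  [       0        0        0  -269/72  -269/18 ]
Row echelon form:
[ -1   5      0       -4  |      -25 ]
[  0  15      6      -13  |     -106 ]
[  0   0  -72/5   143/15  |  1436/15 ]
[  0   0      0  -269/72  |  -269/18 ]
Back-substitution:
x_4 = (-269/18) / (-269/72) = 4
x_3 = (1436/15 - (143/15)*(4)) / (-72/5) = -4
x_2 = (-106 - (6)*(-4) - (-13)*(4)) / 15 = -2
x_1 = (-25 - (5)*(-2) - (-4)*(4)) / -1 = -1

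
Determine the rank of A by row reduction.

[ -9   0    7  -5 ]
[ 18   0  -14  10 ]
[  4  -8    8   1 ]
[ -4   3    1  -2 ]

rank(A) = 3

Row reduction:
R2 <- R2 - (-2)*R1:  [ 0  0  0  0 ]
R3 <- R3 - (-4/9)*R1:  [     0     -8  100/9  -11/9 ]
R4 <- R4 - (4/9)*R1:  [     0      3  -19/9    2/9 ]
R2 <-> R3   (pivot in column 2 was zero)
[ -9   0      7     -5 ]
[  0  -8  100/9  -11/9 ]
[  0   0      0      0 ]
[  0   3  -19/9    2/9 ]
R4 <- R4 - (-3/8)*R2:  [      0       0   37/18  -17/72 ]
R3 <-> R4   (pivot in column 3 was zero)
[ -9   0      7      -5 ]
[  0  -8  100/9   -11/9 ]
[  0   0  37/18  -17/72 ]
[  0   0      0       0 ]
Row echelon form:
[ -9   0      7      -5 ]
[  0  -8  100/9   -11/9 ]
[  0   0  37/18  -17/72 ]
[  0   0      0       0 ]
Nonzero rows / pivot columns: 3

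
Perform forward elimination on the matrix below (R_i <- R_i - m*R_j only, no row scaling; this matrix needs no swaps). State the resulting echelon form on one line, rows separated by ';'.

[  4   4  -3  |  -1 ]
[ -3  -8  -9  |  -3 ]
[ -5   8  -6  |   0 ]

Forward elimination:
R2 <- R2 - (-3/4)*R1:  [     0     -5  -45/4  -15/4 ]
R3 <- R3 - (-5/4)*R1:  [     0     13  -39/4   -5/4 ]
R3 <- R3 - (-13/5)*R2:  [   0    0  -39  -11 ]
Row echelon form:
[ 4   4     -3  |     -1 ]
[ 0  -5  -45/4  |  -15/4 ]
[ 0   0    -39  |    -11 ]

REF = [4 4 -3 -1; 0 -5 -45/4 -15/4; 0 0 -39 -11]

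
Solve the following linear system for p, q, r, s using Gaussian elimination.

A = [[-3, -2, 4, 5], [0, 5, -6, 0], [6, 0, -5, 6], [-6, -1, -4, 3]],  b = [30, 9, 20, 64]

(-5, -3, -4, 5)

Forward elimination on [A|b]:
R3 <- R3 - (-2)*R1:  [  0  -4   3  16  80 ]
R4 <- R4 - (2)*R1:  [   0    3  -12   -7    4 ]
R3 <- R3 - (-4/5)*R2:  [     0      0   -9/5     16  436/5 ]
R4 <- R4 - (3/5)*R2:  [     0      0  -42/5     -7   -7/5 ]
R4 <- R4 - (14/3)*R3:  [       0        0        0   -245/3  -1225/3 ]
Row echelon form:
[ -3  -2     4       5  |       30 ]
[  0   5    -6       0  |        9 ]
[  0   0  -9/5      16  |    436/5 ]
[  0   0     0  -245/3  |  -1225/3 ]
Back-substitution:
s = (-1225/3) / (-245/3) = 5
r = (436/5 - (16)*(5)) / (-9/5) = -4
q = (9 - (-6)*(-4)) / 5 = -3
p = (30 - (-2)*(-3) - (4)*(-4) - (5)*(5)) / -3 = -5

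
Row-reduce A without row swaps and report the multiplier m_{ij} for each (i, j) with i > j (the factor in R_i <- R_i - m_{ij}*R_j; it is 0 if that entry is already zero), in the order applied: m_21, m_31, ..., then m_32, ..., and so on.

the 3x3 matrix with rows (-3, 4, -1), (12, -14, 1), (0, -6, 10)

multipliers: -4, 0, -3

Forward elimination:
R2 <- R2 - (-4)*R1:  [  0   2  -3 ]
R3: entry in column 1 is already 0 -> m_{31} = 0 (no row operation needed)
R3 <- R3 - (-3)*R2:  [ 0  0  1 ]
Multipliers (in order of application): m_{21} = -4, m_{31} = 0, m_{32} = -3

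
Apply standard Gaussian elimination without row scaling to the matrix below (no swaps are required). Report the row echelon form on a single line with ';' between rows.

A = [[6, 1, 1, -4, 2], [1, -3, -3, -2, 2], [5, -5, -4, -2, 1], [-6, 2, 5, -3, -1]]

REF = [6 1 1 -4 2; 0 -19/6 -19/6 -4/3 5/3; 0 0 1 72/19 -71/19; 0 0 0 -373/19 262/19]

Forward elimination:
R2 <- R2 - (1/6)*R1:  [     0  -19/6  -19/6   -4/3    5/3 ]
R3 <- R3 - (5/6)*R1:  [     0  -35/6  -29/6    4/3   -2/3 ]
R4 <- R4 - (-1)*R1:  [  0   3   6  -7   1 ]
R3 <- R3 - (35/19)*R2:  [      0       0       1   72/19  -71/19 ]
R4 <- R4 - (-18/19)*R2:  [       0        0        3  -157/19    49/19 ]
R4 <- R4 - (3)*R3:  [       0        0        0  -373/19   262/19 ]
Row echelon form:
[ 6      1      1       -4       2 ]
[ 0  -19/6  -19/6     -4/3     5/3 ]
[ 0      0      1    72/19  -71/19 ]
[ 0      0      0  -373/19  262/19 ]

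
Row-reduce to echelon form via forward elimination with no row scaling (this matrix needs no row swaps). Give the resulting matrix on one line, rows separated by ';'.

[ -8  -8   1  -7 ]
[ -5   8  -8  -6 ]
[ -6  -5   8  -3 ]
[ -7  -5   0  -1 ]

Forward elimination:
R2 <- R2 - (5/8)*R1:  [     0     13  -69/8  -13/8 ]
R3 <- R3 - (3/4)*R1:  [    0     1  29/4   9/4 ]
R4 <- R4 - (7/8)*R1:  [    0     2  -7/8  41/8 ]
R3 <- R3 - (1/13)*R2:  [       0        0  823/104     19/8 ]
R4 <- R4 - (2/13)*R2:  [      0       0  47/104    43/8 ]
R4 <- R4 - (47/823)*R3:  [        0         0         0  4312/823 ]
Row echelon form:
[ -8  -8        1        -7 ]
[  0  13    -69/8     -13/8 ]
[  0   0  823/104      19/8 ]
[  0   0        0  4312/823 ]

REF = [-8 -8 1 -7; 0 13 -69/8 -13/8; 0 0 823/104 19/8; 0 0 0 4312/823]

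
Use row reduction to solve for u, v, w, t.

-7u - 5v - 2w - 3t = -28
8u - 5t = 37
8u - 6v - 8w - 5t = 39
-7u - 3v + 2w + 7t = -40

Forward elimination on [A|b]:
R2 <- R2 - (-8/7)*R1:  [     0  -40/7  -16/7  -59/7      5 ]
R3 <- R3 - (-8/7)*R1:  [     0  -82/7  -72/7  -59/7      7 ]
R4 <- R4 - (1)*R1:  [   0    2    4   10  -12 ]
R3 <- R3 - (41/20)*R2:  [      0       0   -28/5  177/20   -13/4 ]
R4 <- R4 - (-7/20)*R2:  [      0       0    16/5  141/20   -41/4 ]
R4 <- R4 - (-4/7)*R3:  [       0        0        0   339/28  -339/28 ]
Row echelon form:
[ -7     -5     -2      -3  |      -28 ]
[  0  -40/7  -16/7   -59/7  |        5 ]
[  0      0  -28/5  177/20  |    -13/4 ]
[  0      0      0  339/28  |  -339/28 ]
Back-substitution:
t = (-339/28) / (339/28) = -1
w = (-13/4 - (177/20)*(-1)) / (-28/5) = -1
v = (5 - (-16/7)*(-1) - (-59/7)*(-1)) / (-40/7) = 1
u = (-28 - (-5)*(1) - (-2)*(-1) - (-3)*(-1)) / -7 = 4

(4, 1, -1, -1)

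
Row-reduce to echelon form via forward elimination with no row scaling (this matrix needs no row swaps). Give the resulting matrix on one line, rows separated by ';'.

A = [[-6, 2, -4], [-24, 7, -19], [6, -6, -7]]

REF = [-6 2 -4; 0 -1 -3; 0 0 1]

Forward elimination:
R2 <- R2 - (4)*R1:  [  0  -1  -3 ]
R3 <- R3 - (-1)*R1:  [   0   -4  -11 ]
R3 <- R3 - (4)*R2:  [ 0  0  1 ]
Row echelon form:
[ -6   2  -4 ]
[  0  -1  -3 ]
[  0   0   1 ]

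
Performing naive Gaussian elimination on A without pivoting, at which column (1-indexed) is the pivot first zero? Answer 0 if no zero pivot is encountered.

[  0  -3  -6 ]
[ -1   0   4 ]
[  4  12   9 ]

Naive forward elimination:
Pivot entry (1,1) is zero but row 2 has -1 in column 1 -> naive elimination stops; a row interchange (e.g. R1 <-> R2) would be required here.

first zero-pivot column = 1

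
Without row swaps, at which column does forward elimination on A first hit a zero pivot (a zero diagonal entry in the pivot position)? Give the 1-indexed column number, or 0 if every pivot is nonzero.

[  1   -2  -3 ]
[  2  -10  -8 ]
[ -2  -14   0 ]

Naive forward elimination:
R2 <- R2 - (2)*R1:  [  0  -6  -2 ]
R3 <- R3 - (-2)*R1:  [   0  -18   -6 ]
R3 <- R3 - (3)*R2:  [ 0  0  0 ]
Matrix at this point:
[ 1  -2  -3 ]
[ 0  -6  -2 ]
[ 0   0   0 ]
Pivot entry (3,3) in the last row is zero and there are no rows below to swap with -> zero pivot in column 3 (A is singular).

first zero-pivot column = 3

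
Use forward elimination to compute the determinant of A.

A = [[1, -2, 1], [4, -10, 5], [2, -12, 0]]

det(A) = 12

Forward elimination:
R2 <- R2 - (4)*R1:  [  0  -2   1 ]
R3 <- R3 - (2)*R1:  [  0  -8  -2 ]
R3 <- R3 - (4)*R2:  [  0   0  -6 ]
Upper-triangular form:
[ 1  -2   1 ]
[ 0  -2   1 ]
[ 0   0  -6 ]
det(A) = (-1)^0 * (1) * (-2) * (-6) = 12  (0 row swaps -> sign +1)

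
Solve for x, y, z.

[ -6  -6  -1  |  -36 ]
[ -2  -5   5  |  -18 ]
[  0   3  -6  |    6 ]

Forward elimination on [A|b]:
R2 <- R2 - (1/3)*R1:  [    0    -3  16/3    -6 ]
R3 <- R3 - (-1)*R2:  [    0     0  -2/3     0 ]
Row echelon form:
[ -6  -6    -1  |  -36 ]
[  0  -3  16/3  |   -6 ]
[  0   0  -2/3  |    0 ]
Back-substitution:
z = (0) / (-2/3) = 0
y = (-6 - (16/3)*(0)) / -3 = 2
x = (-36 - (-6)*(2) - (-1)*(0)) / -6 = 4

(4, 2, 0)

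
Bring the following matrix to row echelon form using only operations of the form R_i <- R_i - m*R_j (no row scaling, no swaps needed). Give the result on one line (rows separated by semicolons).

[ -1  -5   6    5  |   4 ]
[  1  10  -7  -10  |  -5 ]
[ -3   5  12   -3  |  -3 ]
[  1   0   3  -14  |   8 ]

Forward elimination:
R2 <- R2 - (-1)*R1:  [  0   5  -1  -5  -1 ]
R3 <- R3 - (3)*R1:  [   0   20   -6  -18  -15 ]
R4 <- R4 - (-1)*R1:  [  0  -5   9  -9  12 ]
R3 <- R3 - (4)*R2:  [   0    0   -2    2  -11 ]
R4 <- R4 - (-1)*R2:  [   0    0    8  -14   11 ]
R4 <- R4 - (-4)*R3:  [   0    0    0   -6  -33 ]
Row echelon form:
[ -1  -5   6   5  |    4 ]
[  0   5  -1  -5  |   -1 ]
[  0   0  -2   2  |  -11 ]
[  0   0   0  -6  |  -33 ]

REF = [-1 -5 6 5 4; 0 5 -1 -5 -1; 0 0 -2 2 -11; 0 0 0 -6 -33]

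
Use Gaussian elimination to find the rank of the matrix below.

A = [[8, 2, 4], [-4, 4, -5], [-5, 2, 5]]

rank(A) = 3

Row reduction:
R2 <- R2 - (-1/2)*R1:  [  0   5  -3 ]
R3 <- R3 - (-5/8)*R1:  [    0  13/4  15/2 ]
R3 <- R3 - (13/20)*R2:  [      0       0  189/20 ]
Row echelon form:
[ 8  2       4 ]
[ 0  5      -3 ]
[ 0  0  189/20 ]
Nonzero rows / pivot columns: 3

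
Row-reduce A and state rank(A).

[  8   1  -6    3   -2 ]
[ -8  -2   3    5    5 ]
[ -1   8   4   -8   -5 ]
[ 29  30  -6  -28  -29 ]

rank(A) = 3

Row reduction:
R2 <- R2 - (-1)*R1:  [  0  -1  -3   8   3 ]
R3 <- R3 - (-1/8)*R1:  [     0   65/8   13/4  -61/8  -21/4 ]
R4 <- R4 - (29/8)*R1:  [      0   211/8    63/4  -311/8   -87/4 ]
R3 <- R3 - (-65/8)*R2:  [      0       0  -169/8   459/8   153/8 ]
R4 <- R4 - (-211/8)*R2:  [      0       0  -507/8  1377/8   459/8 ]
R4 <- R4 - (3)*R3:  [ 0  0  0  0  0 ]
Row echelon form:
[ 8   1      -6      3     -2 ]
[ 0  -1      -3      8      3 ]
[ 0   0  -169/8  459/8  153/8 ]
[ 0   0       0      0      0 ]
Nonzero rows / pivot columns: 3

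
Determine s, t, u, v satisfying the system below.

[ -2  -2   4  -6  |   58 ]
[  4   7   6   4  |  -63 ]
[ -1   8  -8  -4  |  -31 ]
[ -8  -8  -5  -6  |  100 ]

Forward elimination on [A|b]:
R2 <- R2 - (-2)*R1:  [  0   3  14  -8  53 ]
R3 <- R3 - (1/2)*R1:  [   0    9  -10   -1  -60 ]
R4 <- R4 - (4)*R1:  [    0     0   -21    18  -132 ]
R3 <- R3 - (3)*R2:  [    0     0   -52    23  -219 ]
R4 <- R4 - (21/52)*R3:  [        0         0         0    453/52  -2265/52 ]
Row echelon form:
[ -2  -2    4      -6  |        58 ]
[  0   3   14      -8  |        53 ]
[  0   0  -52      23  |      -219 ]
[  0   0    0  453/52  |  -2265/52 ]
Back-substitution:
v = (-2265/52) / (453/52) = -5
u = (-219 - (23)*(-5)) / -52 = 2
t = (53 - (14)*(2) - (-8)*(-5)) / 3 = -5
s = (58 - (-2)*(-5) - (4)*(2) - (-6)*(-5)) / -2 = -5

(-5, -5, 2, -5)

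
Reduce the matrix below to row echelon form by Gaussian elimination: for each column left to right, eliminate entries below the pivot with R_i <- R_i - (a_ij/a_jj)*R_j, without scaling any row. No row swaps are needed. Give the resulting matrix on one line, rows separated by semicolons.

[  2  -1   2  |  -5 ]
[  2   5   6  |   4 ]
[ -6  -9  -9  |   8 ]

Forward elimination:
R2 <- R2 - (1)*R1:  [ 0  6  4  9 ]
R3 <- R3 - (-3)*R1:  [   0  -12   -3   -7 ]
R3 <- R3 - (-2)*R2:  [  0   0   5  11 ]
Row echelon form:
[ 2  -1  2  |  -5 ]
[ 0   6  4  |   9 ]
[ 0   0  5  |  11 ]

REF = [2 -1 2 -5; 0 6 4 9; 0 0 5 11]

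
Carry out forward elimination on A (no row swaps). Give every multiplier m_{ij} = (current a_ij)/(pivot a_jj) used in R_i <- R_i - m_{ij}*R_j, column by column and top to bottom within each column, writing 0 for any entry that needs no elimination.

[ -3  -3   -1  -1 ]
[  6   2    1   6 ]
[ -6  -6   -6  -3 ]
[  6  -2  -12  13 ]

Forward elimination:
R2 <- R2 - (-2)*R1:  [  0  -4  -1   4 ]
R3 <- R3 - (2)*R1:  [  0   0  -4  -1 ]
R4 <- R4 - (-2)*R1:  [   0   -8  -14   11 ]
R3: entry in column 2 is already 0 -> m_{32} = 0 (no row operation needed)
R4 <- R4 - (2)*R2:  [   0    0  -12    3 ]
R4 <- R4 - (3)*R3:  [ 0  0  0  6 ]
Multipliers (in order of application): m_{21} = -2, m_{31} = 2, m_{41} = -2, m_{32} = 0, m_{42} = 2, m_{43} = 3

multipliers: -2, 2, -2, 0, 2, 3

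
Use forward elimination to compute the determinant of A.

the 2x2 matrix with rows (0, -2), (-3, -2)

det(A) = -6

Forward elimination:
R1 <-> R2   (pivot in column 1 was zero)
[ -3  -2 ]
[  0  -2 ]
Upper-triangular form:
[ -3  -2 ]
[  0  -2 ]
det(A) = (-1)^1 * (-3) * (-2) = -6  (1 row swap -> sign -1)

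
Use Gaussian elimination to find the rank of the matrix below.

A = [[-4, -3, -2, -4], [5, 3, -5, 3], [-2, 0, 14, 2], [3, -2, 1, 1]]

Row reduction:
R2 <- R2 - (-5/4)*R1:  [     0   -3/4  -15/2     -2 ]
R3 <- R3 - (1/2)*R1:  [   0  3/2   15    4 ]
R4 <- R4 - (-3/4)*R1:  [     0  -17/4   -1/2     -2 ]
R3 <- R3 - (-2)*R2:  [ 0  0  0  0 ]
R4 <- R4 - (17/3)*R2:  [    0     0    42  28/3 ]
R3 <-> R4   (pivot in column 3 was zero)
[ -4    -3     -2    -4 ]
[  0  -3/4  -15/2    -2 ]
[  0     0     42  28/3 ]
[  0     0      0     0 ]
Row echelon form:
[ -4    -3     -2    -4 ]
[  0  -3/4  -15/2    -2 ]
[  0     0     42  28/3 ]
[  0     0      0     0 ]
Nonzero rows / pivot columns: 3

rank(A) = 3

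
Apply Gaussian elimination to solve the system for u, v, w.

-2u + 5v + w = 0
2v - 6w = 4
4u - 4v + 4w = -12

(-3, -1, -1)

Forward elimination on [A|b]:
R3 <- R3 - (-2)*R1:  [   0    6    6  -12 ]
R3 <- R3 - (3)*R2:  [   0    0   24  -24 ]
Row echelon form:
[ -2  5   1  |    0 ]
[  0  2  -6  |    4 ]
[  0  0  24  |  -24 ]
Back-substitution:
w = (-24) / 24 = -1
v = (4 - (-6)*(-1)) / 2 = -1
u = (0 - (5)*(-1) - (1)*(-1)) / -2 = -3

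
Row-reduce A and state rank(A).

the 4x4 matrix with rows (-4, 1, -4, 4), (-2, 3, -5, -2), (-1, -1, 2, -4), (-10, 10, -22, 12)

rank(A) = 3

Row reduction:
R2 <- R2 - (1/2)*R1:  [   0  5/2   -3   -4 ]
R3 <- R3 - (1/4)*R1:  [    0  -5/4     3    -5 ]
R4 <- R4 - (5/2)*R1:  [    0  15/2   -12     2 ]
R3 <- R3 - (-1/2)*R2:  [   0    0  3/2   -7 ]
R4 <- R4 - (3)*R2:  [  0   0  -3  14 ]
R4 <- R4 - (-2)*R3:  [ 0  0  0  0 ]
Row echelon form:
[ -4    1   -4   4 ]
[  0  5/2   -3  -4 ]
[  0    0  3/2  -7 ]
[  0    0    0   0 ]
Nonzero rows / pivot columns: 3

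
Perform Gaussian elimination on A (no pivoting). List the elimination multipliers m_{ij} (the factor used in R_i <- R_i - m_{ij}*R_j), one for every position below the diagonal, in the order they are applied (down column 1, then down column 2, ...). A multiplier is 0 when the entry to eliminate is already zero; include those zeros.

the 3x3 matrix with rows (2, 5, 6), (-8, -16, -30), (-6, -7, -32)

Forward elimination:
R2 <- R2 - (-4)*R1:  [  0   4  -6 ]
R3 <- R3 - (-3)*R1:  [   0    8  -14 ]
R3 <- R3 - (2)*R2:  [  0   0  -2 ]
Multipliers (in order of application): m_{21} = -4, m_{31} = -3, m_{32} = 2

multipliers: -4, -3, 2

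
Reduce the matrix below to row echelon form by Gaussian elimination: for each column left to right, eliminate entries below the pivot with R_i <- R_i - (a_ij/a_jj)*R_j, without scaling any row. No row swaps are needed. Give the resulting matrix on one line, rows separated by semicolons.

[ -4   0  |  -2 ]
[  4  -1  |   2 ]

REF = [-4 0 -2; 0 -1 0]

Forward elimination:
R2 <- R2 - (-1)*R1:  [  0  -1   0 ]
Row echelon form:
[ -4   0  |  -2 ]
[  0  -1  |   0 ]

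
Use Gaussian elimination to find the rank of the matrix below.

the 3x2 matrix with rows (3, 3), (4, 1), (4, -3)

rank(A) = 2

Row reduction:
R2 <- R2 - (4/3)*R1:  [  0  -3 ]
R3 <- R3 - (4/3)*R1:  [  0  -7 ]
R3 <- R3 - (7/3)*R2:  [ 0  0 ]
Row echelon form:
[ 3   3 ]
[ 0  -3 ]
[ 0   0 ]
Nonzero rows / pivot columns: 2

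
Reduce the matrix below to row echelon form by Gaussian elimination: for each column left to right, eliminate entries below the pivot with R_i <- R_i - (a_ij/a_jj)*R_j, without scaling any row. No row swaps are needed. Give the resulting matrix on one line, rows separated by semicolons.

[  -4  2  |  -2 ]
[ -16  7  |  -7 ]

Forward elimination:
R2 <- R2 - (4)*R1:  [  0  -1   1 ]
Row echelon form:
[ -4   2  |  -2 ]
[  0  -1  |   1 ]

REF = [-4 2 -2; 0 -1 1]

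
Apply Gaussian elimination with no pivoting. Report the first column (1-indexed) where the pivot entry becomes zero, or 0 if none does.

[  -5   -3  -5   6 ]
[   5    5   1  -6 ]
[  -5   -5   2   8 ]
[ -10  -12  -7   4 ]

first zero-pivot column = 0

Naive forward elimination:
R2 <- R2 - (-1)*R1:  [  0   2  -4   0 ]
R3 <- R3 - (1)*R1:  [  0  -2   7   2 ]
R4 <- R4 - (2)*R1:  [  0  -6   3  -8 ]
R3 <- R3 - (-1)*R2:  [ 0  0  3  2 ]
R4 <- R4 - (-3)*R2:  [  0   0  -9  -8 ]
R4 <- R4 - (-3)*R3:  [  0   0   0  -2 ]
All pivots nonzero; naive elimination completes without hitting a zero pivot.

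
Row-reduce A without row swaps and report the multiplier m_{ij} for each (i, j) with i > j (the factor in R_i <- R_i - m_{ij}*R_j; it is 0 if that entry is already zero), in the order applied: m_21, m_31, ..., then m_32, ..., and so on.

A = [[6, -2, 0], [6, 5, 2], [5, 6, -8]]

multipliers: 1, 5/6, 23/21

Forward elimination:
R2 <- R2 - (1)*R1:  [ 0  7  2 ]
R3 <- R3 - (5/6)*R1:  [    0  23/3    -8 ]
R3 <- R3 - (23/21)*R2:  [       0        0  -214/21 ]
Multipliers (in order of application): m_{21} = 1, m_{31} = 5/6, m_{32} = 23/21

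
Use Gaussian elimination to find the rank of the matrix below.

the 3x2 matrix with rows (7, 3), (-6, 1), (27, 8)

Row reduction:
R2 <- R2 - (-6/7)*R1:  [    0  25/7 ]
R3 <- R3 - (27/7)*R1:  [     0  -25/7 ]
R3 <- R3 - (-1)*R2:  [ 0  0 ]
Row echelon form:
[ 7     3 ]
[ 0  25/7 ]
[ 0     0 ]
Nonzero rows / pivot columns: 2

rank(A) = 2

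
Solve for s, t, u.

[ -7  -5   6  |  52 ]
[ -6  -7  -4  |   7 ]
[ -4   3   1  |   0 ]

Forward elimination on [A|b]:
R2 <- R2 - (6/7)*R1:  [      0   -19/7   -64/7  -263/7 ]
R3 <- R3 - (4/7)*R1:  [      0    41/7   -17/7  -208/7 ]
R3 <- R3 - (-41/19)*R2:  [        0         0   -421/19  -2105/19 ]
Row echelon form:
[ -7     -5        6  |        52 ]
[  0  -19/7    -64/7  |    -263/7 ]
[  0      0  -421/19  |  -2105/19 ]
Back-substitution:
u = (-2105/19) / (-421/19) = 5
t = (-263/7 - (-64/7)*(5)) / (-19/7) = -3
s = (52 - (-5)*(-3) - (6)*(5)) / -7 = -1

(-1, -3, 5)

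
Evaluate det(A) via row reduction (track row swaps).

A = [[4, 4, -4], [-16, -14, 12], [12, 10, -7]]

det(A) = 8

Forward elimination:
R2 <- R2 - (-4)*R1:  [  0   2  -4 ]
R3 <- R3 - (3)*R1:  [  0  -2   5 ]
R3 <- R3 - (-1)*R2:  [ 0  0  1 ]
Upper-triangular form:
[ 4  4  -4 ]
[ 0  2  -4 ]
[ 0  0   1 ]
det(A) = (-1)^0 * (4) * (2) * (1) = 8  (0 row swaps -> sign +1)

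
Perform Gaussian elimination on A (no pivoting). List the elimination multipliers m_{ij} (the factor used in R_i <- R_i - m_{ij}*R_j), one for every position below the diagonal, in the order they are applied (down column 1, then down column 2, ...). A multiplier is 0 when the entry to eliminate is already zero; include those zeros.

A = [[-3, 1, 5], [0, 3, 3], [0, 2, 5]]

multipliers: 0, 0, 2/3

Forward elimination:
R2: entry in column 1 is already 0 -> m_{21} = 0 (no row operation needed)
R3: entry in column 1 is already 0 -> m_{31} = 0 (no row operation needed)
R3 <- R3 - (2/3)*R2:  [ 0  0  3 ]
Multipliers (in order of application): m_{21} = 0, m_{31} = 0, m_{32} = 2/3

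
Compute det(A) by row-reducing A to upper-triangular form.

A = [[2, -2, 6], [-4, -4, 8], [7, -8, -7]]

det(A) = 488

Forward elimination:
R2 <- R2 - (-2)*R1:  [  0  -8  20 ]
R3 <- R3 - (7/2)*R1:  [   0   -1  -28 ]
R3 <- R3 - (1/8)*R2:  [     0      0  -61/2 ]
Upper-triangular form:
[ 2  -2      6 ]
[ 0  -8     20 ]
[ 0   0  -61/2 ]
det(A) = (-1)^0 * (2) * (-8) * (-61/2) = 488  (0 row swaps -> sign +1)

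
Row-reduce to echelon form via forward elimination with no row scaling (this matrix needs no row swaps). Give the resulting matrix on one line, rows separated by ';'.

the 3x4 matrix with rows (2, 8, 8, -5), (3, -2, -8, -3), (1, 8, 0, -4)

Forward elimination:
R2 <- R2 - (3/2)*R1:  [   0  -14  -20  9/2 ]
R3 <- R3 - (1/2)*R1:  [    0     4    -4  -3/2 ]
R3 <- R3 - (-2/7)*R2:  [     0      0  -68/7  -3/14 ]
Row echelon form:
[ 2    8      8     -5 ]
[ 0  -14    -20    9/2 ]
[ 0    0  -68/7  -3/14 ]

REF = [2 8 8 -5; 0 -14 -20 9/2; 0 0 -68/7 -3/14]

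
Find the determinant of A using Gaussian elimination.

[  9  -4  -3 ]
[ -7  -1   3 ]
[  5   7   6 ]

det(A) = -339

Forward elimination:
R2 <- R2 - (-7/9)*R1:  [     0  -37/9    2/3 ]
R3 <- R3 - (5/9)*R1:  [    0  83/9  23/3 ]
R3 <- R3 - (-83/37)*R2:  [      0       0  339/37 ]
Upper-triangular form:
[ 9     -4      -3 ]
[ 0  -37/9     2/3 ]
[ 0      0  339/37 ]
det(A) = (-1)^0 * (9) * (-37/9) * (339/37) = -339  (0 row swaps -> sign +1)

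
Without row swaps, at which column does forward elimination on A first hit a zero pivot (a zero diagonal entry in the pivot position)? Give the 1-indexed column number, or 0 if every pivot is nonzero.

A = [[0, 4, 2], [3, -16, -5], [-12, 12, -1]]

first zero-pivot column = 1

Naive forward elimination:
Pivot entry (1,1) is zero but row 2 has 3 in column 1 -> naive elimination stops; a row interchange (e.g. R1 <-> R2) would be required here.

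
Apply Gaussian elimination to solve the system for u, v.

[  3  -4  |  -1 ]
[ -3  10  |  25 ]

Forward elimination on [A|b]:
R2 <- R2 - (-1)*R1:  [  0   6  24 ]
Row echelon form:
[ 3  -4  |  -1 ]
[ 0   6  |  24 ]
Back-substitution:
v = (24) / 6 = 4
u = (-1 - (-4)*(4)) / 3 = 5

(5, 4)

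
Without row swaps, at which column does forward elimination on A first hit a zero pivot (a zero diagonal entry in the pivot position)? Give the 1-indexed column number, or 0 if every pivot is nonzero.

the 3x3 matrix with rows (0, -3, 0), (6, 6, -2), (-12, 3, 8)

Naive forward elimination:
Pivot entry (1,1) is zero but row 2 has 6 in column 1 -> naive elimination stops; a row interchange (e.g. R1 <-> R2) would be required here.

first zero-pivot column = 1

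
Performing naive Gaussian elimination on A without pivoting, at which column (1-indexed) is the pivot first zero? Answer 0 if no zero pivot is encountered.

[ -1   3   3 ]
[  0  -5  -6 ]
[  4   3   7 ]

Naive forward elimination:
R3 <- R3 - (-4)*R1:  [  0  15  19 ]
R3 <- R3 - (-3)*R2:  [ 0  0  1 ]
All pivots nonzero; naive elimination completes without hitting a zero pivot.

first zero-pivot column = 0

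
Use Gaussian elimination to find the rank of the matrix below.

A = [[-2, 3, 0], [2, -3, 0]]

rank(A) = 1

Row reduction:
R2 <- R2 - (-1)*R1:  [ 0  0  0 ]
Row echelon form:
[ -2  3  0 ]
[  0  0  0 ]
Nonzero rows / pivot columns: 1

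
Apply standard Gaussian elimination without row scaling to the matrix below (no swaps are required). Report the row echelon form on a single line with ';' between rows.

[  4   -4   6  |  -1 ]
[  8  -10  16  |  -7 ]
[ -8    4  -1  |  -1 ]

REF = [4 -4 6 -1; 0 -2 4 -5; 0 0 3 7]

Forward elimination:
R2 <- R2 - (2)*R1:  [  0  -2   4  -5 ]
R3 <- R3 - (-2)*R1:  [  0  -4  11  -3 ]
R3 <- R3 - (2)*R2:  [ 0  0  3  7 ]
Row echelon form:
[ 4  -4  6  |  -1 ]
[ 0  -2  4  |  -5 ]
[ 0   0  3  |   7 ]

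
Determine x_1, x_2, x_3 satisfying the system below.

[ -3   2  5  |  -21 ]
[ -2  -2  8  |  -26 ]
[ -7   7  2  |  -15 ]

Forward elimination on [A|b]:
R2 <- R2 - (2/3)*R1:  [     0  -10/3   14/3    -12 ]
R3 <- R3 - (7/3)*R1:  [     0    7/3  -29/3     34 ]
R3 <- R3 - (-7/10)*R2:  [     0      0  -32/5  128/5 ]
Row echelon form:
[ -3      2      5  |    -21 ]
[  0  -10/3   14/3  |    -12 ]
[  0      0  -32/5  |  128/5 ]
Back-substitution:
x_3 = (128/5) / (-32/5) = -4
x_2 = (-12 - (14/3)*(-4)) / (-10/3) = -2
x_1 = (-21 - (2)*(-2) - (5)*(-4)) / -3 = -1

(-1, -2, -4)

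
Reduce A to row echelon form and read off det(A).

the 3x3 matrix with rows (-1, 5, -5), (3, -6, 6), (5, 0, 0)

Forward elimination:
R2 <- R2 - (-3)*R1:  [  0   9  -9 ]
R3 <- R3 - (-5)*R1:  [   0   25  -25 ]
R3 <- R3 - (25/9)*R2:  [ 0  0  0 ]
Upper-triangular form:
[ -1  5  -5 ]
[  0  9  -9 ]
[  0  0   0 ]
det(A) = (-1)^0 * (-1) * (9) * (0) = 0  (0 row swaps -> sign +1)

det(A) = 0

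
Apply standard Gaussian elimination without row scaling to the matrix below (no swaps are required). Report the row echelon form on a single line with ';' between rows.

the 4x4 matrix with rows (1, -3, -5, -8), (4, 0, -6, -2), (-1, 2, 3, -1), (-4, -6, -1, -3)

Forward elimination:
R2 <- R2 - (4)*R1:  [  0  12  14  30 ]
R3 <- R3 - (-1)*R1:  [  0  -1  -2  -9 ]
R4 <- R4 - (-4)*R1:  [   0  -18  -21  -35 ]
R3 <- R3 - (-1/12)*R2:  [     0      0   -5/6  -13/2 ]
R4 <- R4 - (-3/2)*R2:  [  0   0   0  10 ]
Row echelon form:
[ 1  -3    -5     -8 ]
[ 0  12    14     30 ]
[ 0   0  -5/6  -13/2 ]
[ 0   0     0     10 ]

REF = [1 -3 -5 -8; 0 12 14 30; 0 0 -5/6 -13/2; 0 0 0 10]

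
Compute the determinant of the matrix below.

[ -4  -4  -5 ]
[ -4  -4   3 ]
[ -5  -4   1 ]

Forward elimination:
R2 <- R2 - (1)*R1:  [ 0  0  8 ]
R3 <- R3 - (5/4)*R1:  [    0     1  29/4 ]
R2 <-> R3   (pivot in column 2 was zero)
[ -4  -4    -5 ]
[  0   1  29/4 ]
[  0   0     8 ]
Upper-triangular form:
[ -4  -4    -5 ]
[  0   1  29/4 ]
[  0   0     8 ]
det(A) = (-1)^1 * (-4) * (1) * (8) = 32  (1 row swap -> sign -1)

det(A) = 32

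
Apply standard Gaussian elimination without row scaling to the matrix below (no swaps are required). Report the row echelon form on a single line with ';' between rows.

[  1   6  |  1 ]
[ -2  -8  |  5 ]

REF = [1 6 1; 0 4 7]

Forward elimination:
R2 <- R2 - (-2)*R1:  [ 0  4  7 ]
Row echelon form:
[ 1  6  |  1 ]
[ 0  4  |  7 ]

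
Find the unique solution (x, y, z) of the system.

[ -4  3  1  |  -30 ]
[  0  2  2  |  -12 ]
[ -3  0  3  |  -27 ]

(5, -2, -4)

Forward elimination on [A|b]:
R3 <- R3 - (3/4)*R1:  [    0  -9/4   9/4  -9/2 ]
R3 <- R3 - (-9/8)*R2:  [   0    0  9/2  -18 ]
Row echelon form:
[ -4  3    1  |  -30 ]
[  0  2    2  |  -12 ]
[  0  0  9/2  |  -18 ]
Back-substitution:
z = (-18) / (9/2) = -4
y = (-12 - (2)*(-4)) / 2 = -2
x = (-30 - (3)*(-2) - (1)*(-4)) / -4 = 5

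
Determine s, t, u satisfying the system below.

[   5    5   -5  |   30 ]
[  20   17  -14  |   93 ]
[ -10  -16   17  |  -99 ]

(0, 3, -3)

Forward elimination on [A|b]:
R2 <- R2 - (4)*R1:  [   0   -3    6  -27 ]
R3 <- R3 - (-2)*R1:  [   0   -6    7  -39 ]
R3 <- R3 - (2)*R2:  [  0   0  -5  15 ]
Row echelon form:
[ 5   5  -5  |   30 ]
[ 0  -3   6  |  -27 ]
[ 0   0  -5  |   15 ]
Back-substitution:
u = (15) / -5 = -3
t = (-27 - (6)*(-3)) / -3 = 3
s = (30 - (5)*(3) - (-5)*(-3)) / 5 = 0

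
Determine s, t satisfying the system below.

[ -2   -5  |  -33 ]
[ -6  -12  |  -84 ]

(4, 5)

Forward elimination on [A|b]:
R2 <- R2 - (3)*R1:  [  0   3  15 ]
Row echelon form:
[ -2  -5  |  -33 ]
[  0   3  |   15 ]
Back-substitution:
t = (15) / 3 = 5
s = (-33 - (-5)*(5)) / -2 = 4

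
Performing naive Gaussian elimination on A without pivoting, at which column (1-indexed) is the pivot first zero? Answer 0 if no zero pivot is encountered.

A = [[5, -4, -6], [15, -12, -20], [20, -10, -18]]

first zero-pivot column = 2

Naive forward elimination:
R2 <- R2 - (3)*R1:  [  0   0  -2 ]
R3 <- R3 - (4)*R1:  [ 0  6  6 ]
Matrix at this point:
[ 5  -4  -6 ]
[ 0   0  -2 ]
[ 0   6   6 ]
Pivot entry (2,2) is zero but row 3 has 6 in column 2 -> naive elimination stops; a row interchange (e.g. R2 <-> R3) would be required here.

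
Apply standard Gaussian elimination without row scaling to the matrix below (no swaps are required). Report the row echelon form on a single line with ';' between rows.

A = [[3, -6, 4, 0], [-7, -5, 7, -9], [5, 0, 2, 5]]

REF = [3 -6 4 0; 0 -19 49/3 -9; 0 0 224/57 5/19]

Forward elimination:
R2 <- R2 - (-7/3)*R1:  [    0   -19  49/3    -9 ]
R3 <- R3 - (5/3)*R1:  [     0     10  -14/3      5 ]
R3 <- R3 - (-10/19)*R2:  [      0       0  224/57    5/19 ]
Row echelon form:
[ 3   -6       4     0 ]
[ 0  -19    49/3    -9 ]
[ 0    0  224/57  5/19 ]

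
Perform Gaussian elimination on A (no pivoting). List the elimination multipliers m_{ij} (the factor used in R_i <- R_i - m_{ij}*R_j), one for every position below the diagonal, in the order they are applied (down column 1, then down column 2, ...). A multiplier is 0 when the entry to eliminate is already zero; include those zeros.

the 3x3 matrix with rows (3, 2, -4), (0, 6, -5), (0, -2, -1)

Forward elimination:
R2: entry in column 1 is already 0 -> m_{21} = 0 (no row operation needed)
R3: entry in column 1 is already 0 -> m_{31} = 0 (no row operation needed)
R3 <- R3 - (-1/3)*R2:  [    0     0  -8/3 ]
Multipliers (in order of application): m_{21} = 0, m_{31} = 0, m_{32} = -1/3

multipliers: 0, 0, -1/3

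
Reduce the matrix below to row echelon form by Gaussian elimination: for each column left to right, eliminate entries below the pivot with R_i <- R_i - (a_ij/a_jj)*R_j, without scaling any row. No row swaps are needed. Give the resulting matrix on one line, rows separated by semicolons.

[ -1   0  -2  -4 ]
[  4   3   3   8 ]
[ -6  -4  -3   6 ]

REF = [-1 0 -2 -4; 0 3 -5 -8; 0 0 7/3 58/3]

Forward elimination:
R2 <- R2 - (-4)*R1:  [  0   3  -5  -8 ]
R3 <- R3 - (6)*R1:  [  0  -4   9  30 ]
R3 <- R3 - (-4/3)*R2:  [    0     0   7/3  58/3 ]
Row echelon form:
[ -1  0   -2    -4 ]
[  0  3   -5    -8 ]
[  0  0  7/3  58/3 ]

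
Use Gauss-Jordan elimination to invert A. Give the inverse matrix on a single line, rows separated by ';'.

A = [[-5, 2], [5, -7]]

Gauss-Jordan on [A | I]:
R1 <- (1/-5)*R1:  [    1  -2/5  |  -1/5     0 ]
R2 <- R2 - (5)*R1:  [  0  -5  |   1   1 ]
R2 <- (1/-5)*R2:  [    0     1  |  -1/5  -1/5 ]
R1 <- R1 - (-2/5)*R2:  [     1      0  |  -7/25  -2/25 ]
Right block of [I | A^{-1}] is the inverse:
[ -7/25  -2/25 ]
[  -1/5   -1/5 ]

inverse = [-7/25 -2/25; -1/5 -1/5]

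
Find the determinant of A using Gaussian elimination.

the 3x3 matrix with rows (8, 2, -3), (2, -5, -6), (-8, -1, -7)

Forward elimination:
R2 <- R2 - (1/4)*R1:  [     0  -11/2  -21/4 ]
R3 <- R3 - (-1)*R1:  [   0    1  -10 ]
R3 <- R3 - (-2/11)*R2:  [       0        0  -241/22 ]
Upper-triangular form:
[ 8      2       -3 ]
[ 0  -11/2    -21/4 ]
[ 0      0  -241/22 ]
det(A) = (-1)^0 * (8) * (-11/2) * (-241/22) = 482  (0 row swaps -> sign +1)

det(A) = 482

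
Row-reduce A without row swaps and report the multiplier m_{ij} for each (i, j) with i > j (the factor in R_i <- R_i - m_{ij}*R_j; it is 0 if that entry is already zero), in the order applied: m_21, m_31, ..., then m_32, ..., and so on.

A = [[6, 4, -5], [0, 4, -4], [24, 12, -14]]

Forward elimination:
R2: entry in column 1 is already 0 -> m_{21} = 0 (no row operation needed)
R3 <- R3 - (4)*R1:  [  0  -4   6 ]
R3 <- R3 - (-1)*R2:  [ 0  0  2 ]
Multipliers (in order of application): m_{21} = 0, m_{31} = 4, m_{32} = -1

multipliers: 0, 4, -1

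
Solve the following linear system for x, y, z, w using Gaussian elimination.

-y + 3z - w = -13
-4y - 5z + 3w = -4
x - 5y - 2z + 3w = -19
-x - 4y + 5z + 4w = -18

Forward elimination on [A|b]:
R1 <-> R3   (pivot in column 1 was zero)
[  1  -5  -2   3  -19 ]
[  0  -4  -5   3   -4 ]
[  0  -1   3  -1  -13 ]
[ -1  -4   5   4  -18 ]
R4 <- R4 - (-1)*R1:  [   0   -9    3    7  -37 ]
R3 <- R3 - (1/4)*R2:  [    0     0  17/4  -7/4   -12 ]
R4 <- R4 - (9/4)*R2:  [    0     0  57/4   1/4   -28 ]
R4 <- R4 - (57/17)*R3:  [      0       0       0  104/17  208/17 ]
Row echelon form:
[ 1  -5    -2       3  |     -19 ]
[ 0  -4    -5       3  |      -4 ]
[ 0   0  17/4    -7/4  |     -12 ]
[ 0   0     0  104/17  |  208/17 ]
Back-substitution:
w = (208/17) / (104/17) = 2
z = (-12 - (-7/4)*(2)) / (17/4) = -2
y = (-4 - (-5)*(-2) - (3)*(2)) / -4 = 5
x = (-19 - (-5)*(5) - (-2)*(-2) - (3)*(2)) / 1 = -4

(-4, 5, -2, 2)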